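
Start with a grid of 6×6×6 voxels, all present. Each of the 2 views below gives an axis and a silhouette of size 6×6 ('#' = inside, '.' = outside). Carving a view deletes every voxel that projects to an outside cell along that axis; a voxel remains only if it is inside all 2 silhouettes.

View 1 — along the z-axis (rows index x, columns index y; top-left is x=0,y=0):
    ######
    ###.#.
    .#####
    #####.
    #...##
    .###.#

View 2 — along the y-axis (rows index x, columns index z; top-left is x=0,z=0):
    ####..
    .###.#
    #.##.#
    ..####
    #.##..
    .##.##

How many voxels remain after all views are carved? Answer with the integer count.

initial block: 6^3 = 216
carve view 1 (along z, XY-mask fill 27/36): 162 voxels remain
carve view 2 (along y, XZ-mask fill 23/36): 105 voxels remain

remaining voxels: 105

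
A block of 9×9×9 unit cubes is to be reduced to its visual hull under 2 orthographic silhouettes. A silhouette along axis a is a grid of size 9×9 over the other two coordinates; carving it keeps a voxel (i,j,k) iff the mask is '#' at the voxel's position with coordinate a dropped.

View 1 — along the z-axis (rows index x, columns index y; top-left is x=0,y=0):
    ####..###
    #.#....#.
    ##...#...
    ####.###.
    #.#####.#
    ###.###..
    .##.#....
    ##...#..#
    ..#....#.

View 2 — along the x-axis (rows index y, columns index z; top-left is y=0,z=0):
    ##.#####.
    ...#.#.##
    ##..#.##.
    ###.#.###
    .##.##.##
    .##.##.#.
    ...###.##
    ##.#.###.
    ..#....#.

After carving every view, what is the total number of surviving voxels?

222 voxels

start: 9×9×9 = 729 voxels
carve view 1 (along z, XY-mask fill 42/81): 378 voxels remain
carve view 2 (along x, YZ-mask fill 47/81): 222 voxels remain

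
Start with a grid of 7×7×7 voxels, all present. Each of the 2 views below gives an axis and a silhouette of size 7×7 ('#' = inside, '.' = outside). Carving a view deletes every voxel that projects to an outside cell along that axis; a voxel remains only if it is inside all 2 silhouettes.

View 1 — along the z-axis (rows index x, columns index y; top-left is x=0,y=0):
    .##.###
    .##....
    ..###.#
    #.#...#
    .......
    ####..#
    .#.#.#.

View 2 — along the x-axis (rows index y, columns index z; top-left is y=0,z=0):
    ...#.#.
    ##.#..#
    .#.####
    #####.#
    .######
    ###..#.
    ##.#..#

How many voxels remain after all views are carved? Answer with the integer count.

start: 7×7×7 = 343 voxels
[1] z-view keeps 22 columns → grid now 154
[2] x-view keeps 31 columns → grid now 99

remaining voxels: 99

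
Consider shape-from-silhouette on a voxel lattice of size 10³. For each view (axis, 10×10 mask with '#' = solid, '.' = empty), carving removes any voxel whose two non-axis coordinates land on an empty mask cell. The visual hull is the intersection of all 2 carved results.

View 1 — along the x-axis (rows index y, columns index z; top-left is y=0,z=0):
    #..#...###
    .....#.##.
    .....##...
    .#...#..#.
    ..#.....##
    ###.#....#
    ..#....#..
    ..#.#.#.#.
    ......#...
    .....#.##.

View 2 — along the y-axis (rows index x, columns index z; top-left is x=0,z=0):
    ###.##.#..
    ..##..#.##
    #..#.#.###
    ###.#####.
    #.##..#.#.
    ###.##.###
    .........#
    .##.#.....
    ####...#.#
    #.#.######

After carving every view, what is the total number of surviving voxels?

before carving: 1000 voxels (10×10×10)
[1] x-view keeps 31 columns → grid now 310
[2] y-view keeps 56 columns → grid now 180

remaining voxels: 180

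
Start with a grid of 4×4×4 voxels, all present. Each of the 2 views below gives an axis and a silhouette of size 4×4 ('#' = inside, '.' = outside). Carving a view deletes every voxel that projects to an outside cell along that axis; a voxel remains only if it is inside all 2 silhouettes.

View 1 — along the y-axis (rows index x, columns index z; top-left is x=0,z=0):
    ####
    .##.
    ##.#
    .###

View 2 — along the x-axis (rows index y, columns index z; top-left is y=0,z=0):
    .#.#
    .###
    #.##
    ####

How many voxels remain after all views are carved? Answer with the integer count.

start: 4×4×4 = 64 voxels
[1] y-view keeps 12 columns → grid now 48
[2] x-view keeps 12 columns → grid now 37

|visual hull| = 37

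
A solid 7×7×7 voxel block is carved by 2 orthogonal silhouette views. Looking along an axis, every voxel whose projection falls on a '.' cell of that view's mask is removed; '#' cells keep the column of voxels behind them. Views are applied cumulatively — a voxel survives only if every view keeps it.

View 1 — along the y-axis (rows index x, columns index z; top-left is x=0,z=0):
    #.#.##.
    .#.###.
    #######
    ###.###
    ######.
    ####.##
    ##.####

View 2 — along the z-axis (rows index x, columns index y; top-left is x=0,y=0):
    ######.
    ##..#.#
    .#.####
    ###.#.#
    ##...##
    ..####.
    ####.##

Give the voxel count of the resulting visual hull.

|visual hull| = 189

start: 7×7×7 = 343 voxels
step 1: project along y, AND mask (39/49) → |grid| = 273
step 2: project along z, AND mask (34/49) → |grid| = 189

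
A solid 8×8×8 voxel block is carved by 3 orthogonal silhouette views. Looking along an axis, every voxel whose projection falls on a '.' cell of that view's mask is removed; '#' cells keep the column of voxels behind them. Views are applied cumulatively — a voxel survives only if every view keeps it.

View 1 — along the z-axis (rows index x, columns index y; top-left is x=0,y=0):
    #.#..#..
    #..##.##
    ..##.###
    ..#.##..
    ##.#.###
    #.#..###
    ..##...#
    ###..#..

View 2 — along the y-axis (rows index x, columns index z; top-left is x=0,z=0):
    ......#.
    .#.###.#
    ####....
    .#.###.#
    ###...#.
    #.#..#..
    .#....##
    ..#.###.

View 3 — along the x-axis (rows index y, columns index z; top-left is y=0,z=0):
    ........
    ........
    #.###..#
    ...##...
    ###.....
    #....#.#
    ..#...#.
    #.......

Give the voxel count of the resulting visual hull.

voxel count = 30

start: 8×8×8 = 512 voxels
[1] z-view keeps 34 columns → grid now 272
[2] y-view keeps 29 columns → grid now 127
[3] x-view keeps 16 columns → grid now 30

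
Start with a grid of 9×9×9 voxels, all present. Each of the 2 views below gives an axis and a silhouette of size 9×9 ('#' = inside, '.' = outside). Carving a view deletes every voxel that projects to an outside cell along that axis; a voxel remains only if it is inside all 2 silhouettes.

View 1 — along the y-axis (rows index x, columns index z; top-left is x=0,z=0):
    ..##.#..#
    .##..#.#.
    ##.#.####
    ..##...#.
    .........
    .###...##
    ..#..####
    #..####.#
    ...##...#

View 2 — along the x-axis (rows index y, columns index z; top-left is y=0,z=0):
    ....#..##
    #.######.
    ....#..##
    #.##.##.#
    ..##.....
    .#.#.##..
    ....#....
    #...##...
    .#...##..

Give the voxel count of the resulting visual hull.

full grid |V| = 729
step 1: project along y, AND mask (37/81) → |grid| = 333
step 2: project along x, AND mask (32/81) → |grid| = 131

remaining voxels: 131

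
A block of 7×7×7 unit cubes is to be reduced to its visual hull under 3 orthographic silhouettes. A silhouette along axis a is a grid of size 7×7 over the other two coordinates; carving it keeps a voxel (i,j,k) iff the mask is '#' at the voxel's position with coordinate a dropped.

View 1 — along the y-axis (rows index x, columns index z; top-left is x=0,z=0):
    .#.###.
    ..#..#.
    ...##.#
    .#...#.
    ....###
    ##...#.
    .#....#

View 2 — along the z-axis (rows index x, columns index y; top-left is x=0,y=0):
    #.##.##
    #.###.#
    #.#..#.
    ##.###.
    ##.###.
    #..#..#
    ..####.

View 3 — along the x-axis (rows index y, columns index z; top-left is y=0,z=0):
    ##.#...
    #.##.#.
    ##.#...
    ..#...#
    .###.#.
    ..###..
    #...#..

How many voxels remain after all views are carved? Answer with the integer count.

start: 7×7×7 = 343 voxels
carve view 1 (along y, XZ-mask fill 19/49): 133 voxels remain
carve view 2 (along z, XY-mask fill 30/49): 81 voxels remain
carve view 3 (along x, YZ-mask fill 21/49): 28 voxels remain

|visual hull| = 28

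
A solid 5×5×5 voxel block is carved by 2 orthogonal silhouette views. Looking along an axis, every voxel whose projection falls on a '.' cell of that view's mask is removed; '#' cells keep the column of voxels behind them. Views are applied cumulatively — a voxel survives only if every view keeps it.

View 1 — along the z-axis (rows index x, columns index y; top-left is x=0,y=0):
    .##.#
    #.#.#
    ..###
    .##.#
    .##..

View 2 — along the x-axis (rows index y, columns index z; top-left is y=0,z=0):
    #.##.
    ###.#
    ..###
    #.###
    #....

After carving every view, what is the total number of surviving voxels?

|visual hull| = 38

before carving: 125 voxels (5×5×5)
V1 z: intersect with XY mask (14 set) -- 70 left
V2 x: intersect with YZ mask (15 set) -- 38 left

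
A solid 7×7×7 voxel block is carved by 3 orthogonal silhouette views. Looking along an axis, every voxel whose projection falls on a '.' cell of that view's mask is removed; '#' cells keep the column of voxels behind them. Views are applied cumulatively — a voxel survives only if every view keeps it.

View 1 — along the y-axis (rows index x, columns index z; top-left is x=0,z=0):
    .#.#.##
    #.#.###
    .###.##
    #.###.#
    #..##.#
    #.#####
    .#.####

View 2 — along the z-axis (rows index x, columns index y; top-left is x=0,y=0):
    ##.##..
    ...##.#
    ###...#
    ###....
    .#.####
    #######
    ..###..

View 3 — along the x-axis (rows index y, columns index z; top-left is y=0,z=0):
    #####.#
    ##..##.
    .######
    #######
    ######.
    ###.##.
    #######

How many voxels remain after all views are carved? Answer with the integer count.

voxel count = 116

full grid |V| = 343
[1] y-view keeps 34 columns → grid now 238
[2] z-view keeps 29 columns → grid now 143
[3] x-view keeps 41 columns → grid now 116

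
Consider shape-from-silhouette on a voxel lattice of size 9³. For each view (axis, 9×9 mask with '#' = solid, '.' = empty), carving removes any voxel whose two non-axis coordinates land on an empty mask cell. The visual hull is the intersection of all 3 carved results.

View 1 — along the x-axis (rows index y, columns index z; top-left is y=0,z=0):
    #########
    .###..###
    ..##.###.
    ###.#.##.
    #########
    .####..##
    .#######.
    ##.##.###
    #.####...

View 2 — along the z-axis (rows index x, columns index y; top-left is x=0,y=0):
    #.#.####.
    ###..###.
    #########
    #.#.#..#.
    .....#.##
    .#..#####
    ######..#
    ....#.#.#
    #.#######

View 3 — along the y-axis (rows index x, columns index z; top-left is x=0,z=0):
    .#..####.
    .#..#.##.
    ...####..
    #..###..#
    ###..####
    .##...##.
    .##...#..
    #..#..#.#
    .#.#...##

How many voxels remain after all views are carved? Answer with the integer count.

168 voxels

before carving: 729 voxels (9×9×9)
after view 1 [x-axis, 60 of 81 cells solid] → remaining = 540
after view 2 [z-axis, 52 of 81 cells solid] → remaining = 352
after view 3 [y-axis, 40 of 81 cells solid] → remaining = 168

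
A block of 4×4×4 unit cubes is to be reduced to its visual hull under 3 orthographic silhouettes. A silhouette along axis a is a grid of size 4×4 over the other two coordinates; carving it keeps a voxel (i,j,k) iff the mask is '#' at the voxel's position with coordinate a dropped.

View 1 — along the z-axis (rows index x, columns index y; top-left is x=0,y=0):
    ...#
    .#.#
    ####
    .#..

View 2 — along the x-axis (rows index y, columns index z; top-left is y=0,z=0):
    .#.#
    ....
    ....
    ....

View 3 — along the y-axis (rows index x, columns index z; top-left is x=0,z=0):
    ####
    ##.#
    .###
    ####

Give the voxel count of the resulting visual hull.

|visual hull| = 2

initial block: 4^3 = 64
carve view 1 (along z, XY-mask fill 8/16): 32 voxels remain
carve view 2 (along x, YZ-mask fill 2/16): 2 voxels remain
carve view 3 (along y, XZ-mask fill 14/16): 2 voxels remain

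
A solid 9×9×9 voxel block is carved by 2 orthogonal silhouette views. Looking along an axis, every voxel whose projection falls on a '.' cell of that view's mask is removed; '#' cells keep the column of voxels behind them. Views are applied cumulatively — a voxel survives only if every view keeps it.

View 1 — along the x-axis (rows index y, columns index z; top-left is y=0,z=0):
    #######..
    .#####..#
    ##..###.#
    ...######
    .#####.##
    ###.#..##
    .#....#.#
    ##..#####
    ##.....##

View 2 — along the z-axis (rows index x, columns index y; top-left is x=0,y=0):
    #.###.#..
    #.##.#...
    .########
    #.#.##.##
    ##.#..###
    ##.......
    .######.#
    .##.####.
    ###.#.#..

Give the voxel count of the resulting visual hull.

284 voxels

before carving: 729 voxels (9×9×9)
carve view 1 (along x, YZ-mask fill 52/81): 468 voxels remain
carve view 2 (along z, XY-mask fill 49/81): 284 voxels remain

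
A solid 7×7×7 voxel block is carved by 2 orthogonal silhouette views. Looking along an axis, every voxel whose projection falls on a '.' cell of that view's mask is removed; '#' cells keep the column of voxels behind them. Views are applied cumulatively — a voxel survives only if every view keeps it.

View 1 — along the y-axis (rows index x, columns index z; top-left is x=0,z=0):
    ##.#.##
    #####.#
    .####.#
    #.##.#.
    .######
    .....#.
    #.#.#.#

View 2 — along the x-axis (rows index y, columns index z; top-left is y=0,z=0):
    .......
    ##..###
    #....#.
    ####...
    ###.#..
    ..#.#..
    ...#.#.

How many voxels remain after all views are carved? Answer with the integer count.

initial block: 7^3 = 343
[1] y-view keeps 31 columns → grid now 217
[2] x-view keeps 19 columns → grid now 82

voxel count = 82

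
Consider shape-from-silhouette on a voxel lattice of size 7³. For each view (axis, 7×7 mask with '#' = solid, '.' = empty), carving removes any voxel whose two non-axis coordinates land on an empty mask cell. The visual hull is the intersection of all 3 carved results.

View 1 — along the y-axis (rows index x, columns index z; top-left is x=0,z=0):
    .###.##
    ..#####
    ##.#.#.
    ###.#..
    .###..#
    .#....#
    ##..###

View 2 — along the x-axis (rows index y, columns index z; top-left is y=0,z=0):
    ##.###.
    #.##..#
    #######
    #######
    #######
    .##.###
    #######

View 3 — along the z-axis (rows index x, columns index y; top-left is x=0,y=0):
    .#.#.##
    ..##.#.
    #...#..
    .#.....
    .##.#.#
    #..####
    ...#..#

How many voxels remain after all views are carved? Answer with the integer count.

remaining voxels: 75

before carving: 343 voxels (7×7×7)
V1 y: intersect with XZ mask (29 set) -- 203 left
V2 x: intersect with YZ mask (42 set) -- 174 left
V3 z: intersect with XY mask (21 set) -- 75 left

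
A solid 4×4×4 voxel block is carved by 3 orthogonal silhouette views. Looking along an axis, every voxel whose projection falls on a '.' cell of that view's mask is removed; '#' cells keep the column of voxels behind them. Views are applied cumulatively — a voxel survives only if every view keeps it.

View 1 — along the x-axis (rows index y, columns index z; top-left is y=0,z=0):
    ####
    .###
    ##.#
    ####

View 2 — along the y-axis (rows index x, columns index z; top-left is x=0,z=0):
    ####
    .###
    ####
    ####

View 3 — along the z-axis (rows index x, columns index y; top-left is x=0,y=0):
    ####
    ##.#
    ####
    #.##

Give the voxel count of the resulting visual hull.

full grid |V| = 64
after view 1 [x-axis, 14 of 16 cells solid] → remaining = 56
after view 2 [y-axis, 15 of 16 cells solid] → remaining = 53
after view 3 [z-axis, 14 of 16 cells solid] → remaining = 48

|visual hull| = 48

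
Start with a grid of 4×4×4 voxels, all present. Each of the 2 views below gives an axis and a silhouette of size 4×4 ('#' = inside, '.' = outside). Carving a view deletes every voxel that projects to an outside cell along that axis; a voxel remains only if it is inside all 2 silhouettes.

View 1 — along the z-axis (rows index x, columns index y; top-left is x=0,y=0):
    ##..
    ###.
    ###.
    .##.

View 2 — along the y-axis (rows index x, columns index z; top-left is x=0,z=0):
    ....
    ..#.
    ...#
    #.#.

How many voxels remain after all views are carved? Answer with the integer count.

10 voxels

before carving: 64 voxels (4×4×4)
carve view 1 (along z, XY-mask fill 10/16): 40 voxels remain
carve view 2 (along y, XZ-mask fill 4/16): 10 voxels remain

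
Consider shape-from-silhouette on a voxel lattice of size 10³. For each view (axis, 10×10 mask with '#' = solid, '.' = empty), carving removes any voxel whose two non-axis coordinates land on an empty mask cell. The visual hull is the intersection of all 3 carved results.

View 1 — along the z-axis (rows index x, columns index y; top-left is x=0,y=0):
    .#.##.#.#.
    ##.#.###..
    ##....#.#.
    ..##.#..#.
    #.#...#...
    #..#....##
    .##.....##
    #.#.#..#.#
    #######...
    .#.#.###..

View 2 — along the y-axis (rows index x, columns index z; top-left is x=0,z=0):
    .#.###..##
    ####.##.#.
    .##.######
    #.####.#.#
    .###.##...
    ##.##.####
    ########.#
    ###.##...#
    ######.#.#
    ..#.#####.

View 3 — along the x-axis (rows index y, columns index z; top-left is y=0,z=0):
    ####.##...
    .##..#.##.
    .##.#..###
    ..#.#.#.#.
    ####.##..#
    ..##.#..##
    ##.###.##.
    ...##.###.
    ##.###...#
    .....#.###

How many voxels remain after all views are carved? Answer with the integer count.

remaining voxels: 187

before carving: 1000 voxels (10×10×10)
after view 1 [z-axis, 47 of 100 cells solid] → remaining = 470
after view 2 [y-axis, 70 of 100 cells solid] → remaining = 331
after view 3 [x-axis, 55 of 100 cells solid] → remaining = 187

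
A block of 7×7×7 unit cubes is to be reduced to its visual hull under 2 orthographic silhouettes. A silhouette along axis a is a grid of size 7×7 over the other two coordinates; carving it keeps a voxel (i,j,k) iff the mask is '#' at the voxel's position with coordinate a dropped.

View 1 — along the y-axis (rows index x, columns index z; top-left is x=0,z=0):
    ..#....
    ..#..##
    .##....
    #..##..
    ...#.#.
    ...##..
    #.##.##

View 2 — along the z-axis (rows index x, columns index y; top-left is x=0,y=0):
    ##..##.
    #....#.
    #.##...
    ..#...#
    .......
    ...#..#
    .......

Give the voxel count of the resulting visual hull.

26 voxels

before carving: 343 voxels (7×7×7)
[1] y-view keeps 18 columns → grid now 126
[2] z-view keeps 13 columns → grid now 26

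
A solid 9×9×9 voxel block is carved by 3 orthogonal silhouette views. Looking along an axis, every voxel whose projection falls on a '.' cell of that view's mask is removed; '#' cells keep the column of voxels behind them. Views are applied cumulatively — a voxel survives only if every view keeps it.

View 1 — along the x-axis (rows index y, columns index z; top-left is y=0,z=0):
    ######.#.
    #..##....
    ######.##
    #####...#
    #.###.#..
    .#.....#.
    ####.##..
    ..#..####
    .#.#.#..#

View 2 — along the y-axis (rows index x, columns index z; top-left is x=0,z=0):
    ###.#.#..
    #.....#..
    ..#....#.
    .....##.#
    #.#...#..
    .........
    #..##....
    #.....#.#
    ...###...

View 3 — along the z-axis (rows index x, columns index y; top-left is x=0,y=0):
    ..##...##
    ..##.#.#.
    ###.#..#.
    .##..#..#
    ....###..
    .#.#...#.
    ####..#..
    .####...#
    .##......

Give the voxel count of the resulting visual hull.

start: 9×9×9 = 729 voxels
  1. axis=0 (YZ plane), |mask|=46  ⇒  voxels=414
  2. axis=1 (XZ plane), |mask|=24  ⇒  voxels=120
  3. axis=2 (XY plane), |mask|=35  ⇒  voxels=58

remaining voxels: 58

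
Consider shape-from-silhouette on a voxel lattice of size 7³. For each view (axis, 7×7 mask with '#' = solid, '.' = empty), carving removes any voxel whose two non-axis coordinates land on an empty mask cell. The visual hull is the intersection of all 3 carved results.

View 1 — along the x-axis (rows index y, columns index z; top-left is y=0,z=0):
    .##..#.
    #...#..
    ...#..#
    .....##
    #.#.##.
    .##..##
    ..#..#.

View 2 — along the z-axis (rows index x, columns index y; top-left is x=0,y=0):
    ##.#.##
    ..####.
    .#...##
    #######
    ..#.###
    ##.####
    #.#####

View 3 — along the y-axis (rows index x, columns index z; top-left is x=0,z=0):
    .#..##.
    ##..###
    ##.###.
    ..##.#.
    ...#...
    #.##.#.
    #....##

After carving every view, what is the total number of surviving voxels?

full grid |V| = 343
step 1: project along x, AND mask (19/49) → |grid| = 133
step 2: project along z, AND mask (35/49) → |grid| = 98
step 3: project along y, AND mask (24/49) → |grid| = 52

voxel count = 52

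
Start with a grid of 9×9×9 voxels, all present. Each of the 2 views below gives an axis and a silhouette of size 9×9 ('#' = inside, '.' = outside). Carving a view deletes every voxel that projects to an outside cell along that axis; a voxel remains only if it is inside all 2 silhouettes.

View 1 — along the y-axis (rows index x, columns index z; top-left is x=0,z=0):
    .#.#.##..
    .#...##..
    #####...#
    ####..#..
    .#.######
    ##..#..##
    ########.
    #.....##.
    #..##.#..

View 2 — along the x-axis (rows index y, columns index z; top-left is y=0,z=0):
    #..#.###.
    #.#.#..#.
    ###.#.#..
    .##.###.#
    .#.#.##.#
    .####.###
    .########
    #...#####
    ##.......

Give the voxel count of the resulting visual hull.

245 voxels

initial block: 9^3 = 729
carve view 1 (along y, XZ-mask fill 45/81): 405 voxels remain
carve view 2 (along x, YZ-mask fill 48/81): 245 voxels remain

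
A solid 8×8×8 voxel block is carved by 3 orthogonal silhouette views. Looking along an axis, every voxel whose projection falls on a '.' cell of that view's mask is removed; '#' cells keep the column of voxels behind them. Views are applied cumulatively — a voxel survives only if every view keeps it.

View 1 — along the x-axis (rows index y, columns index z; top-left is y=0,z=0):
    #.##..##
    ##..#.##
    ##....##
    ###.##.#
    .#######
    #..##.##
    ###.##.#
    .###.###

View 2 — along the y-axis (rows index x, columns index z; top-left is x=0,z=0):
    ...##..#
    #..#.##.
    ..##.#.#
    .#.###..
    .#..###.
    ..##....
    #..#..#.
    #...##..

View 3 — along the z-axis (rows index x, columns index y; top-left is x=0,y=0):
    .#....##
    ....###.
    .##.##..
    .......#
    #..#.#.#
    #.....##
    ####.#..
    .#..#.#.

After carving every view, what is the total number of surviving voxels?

|visual hull| = 57

full grid |V| = 512
  1. axis=0 (YZ plane), |mask|=44  ⇒  voxels=352
  2. axis=1 (XZ plane), |mask|=27  ⇒  voxels=138
  3. axis=2 (XY plane), |mask|=26  ⇒  voxels=57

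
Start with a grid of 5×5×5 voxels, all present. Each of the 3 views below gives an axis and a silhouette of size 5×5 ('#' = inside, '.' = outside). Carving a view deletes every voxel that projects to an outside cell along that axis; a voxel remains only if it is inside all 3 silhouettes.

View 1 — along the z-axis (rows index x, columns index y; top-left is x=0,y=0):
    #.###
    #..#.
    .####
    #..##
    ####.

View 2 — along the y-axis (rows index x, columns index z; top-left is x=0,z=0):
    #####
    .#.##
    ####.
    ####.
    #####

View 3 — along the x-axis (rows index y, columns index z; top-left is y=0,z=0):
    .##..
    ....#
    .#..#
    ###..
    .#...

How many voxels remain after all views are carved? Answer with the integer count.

full grid |V| = 125
  1. axis=2 (XY plane), |mask|=17  ⇒  voxels=85
  2. axis=1 (XZ plane), |mask|=21  ⇒  voxels=74
  3. axis=0 (YZ plane), |mask|=9  ⇒  voxels=29

voxel count = 29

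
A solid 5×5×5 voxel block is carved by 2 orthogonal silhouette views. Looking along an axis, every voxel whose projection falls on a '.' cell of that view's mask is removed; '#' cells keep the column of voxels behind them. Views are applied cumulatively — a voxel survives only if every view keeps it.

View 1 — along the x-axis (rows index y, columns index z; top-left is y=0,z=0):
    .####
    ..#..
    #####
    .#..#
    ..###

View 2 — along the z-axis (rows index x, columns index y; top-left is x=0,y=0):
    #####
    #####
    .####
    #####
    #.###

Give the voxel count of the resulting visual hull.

voxel count = 70

initial block: 5^3 = 125
carve view 1 (along x, YZ-mask fill 15/25): 75 voxels remain
carve view 2 (along z, XY-mask fill 23/25): 70 voxels remain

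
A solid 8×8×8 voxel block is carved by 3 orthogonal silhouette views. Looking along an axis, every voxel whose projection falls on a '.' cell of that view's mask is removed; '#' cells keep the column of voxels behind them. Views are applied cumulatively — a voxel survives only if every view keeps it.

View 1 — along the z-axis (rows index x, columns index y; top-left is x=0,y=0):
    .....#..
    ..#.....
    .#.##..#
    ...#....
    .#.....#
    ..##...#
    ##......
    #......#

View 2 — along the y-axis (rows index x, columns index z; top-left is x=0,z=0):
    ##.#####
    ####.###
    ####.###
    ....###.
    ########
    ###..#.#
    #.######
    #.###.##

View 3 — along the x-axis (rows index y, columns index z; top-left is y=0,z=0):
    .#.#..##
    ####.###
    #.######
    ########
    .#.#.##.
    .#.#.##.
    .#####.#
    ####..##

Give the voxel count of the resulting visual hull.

full grid |V| = 512
[1] z-view keeps 16 columns → grid now 128
[2] y-view keeps 50 columns → grid now 102
[3] x-view keeps 46 columns → grid now 80

remaining voxels: 80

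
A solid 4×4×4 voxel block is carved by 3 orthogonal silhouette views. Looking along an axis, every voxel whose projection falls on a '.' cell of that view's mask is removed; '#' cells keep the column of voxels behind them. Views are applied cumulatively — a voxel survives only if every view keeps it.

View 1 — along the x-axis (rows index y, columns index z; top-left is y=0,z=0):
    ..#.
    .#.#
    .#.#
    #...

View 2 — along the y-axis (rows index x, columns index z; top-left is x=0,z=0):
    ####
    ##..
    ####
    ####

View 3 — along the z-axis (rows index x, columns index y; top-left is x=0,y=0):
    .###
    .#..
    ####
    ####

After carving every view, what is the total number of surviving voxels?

full grid |V| = 64
[1] x-view keeps 6 columns → grid now 24
[2] y-view keeps 14 columns → grid now 21
[3] z-view keeps 12 columns → grid now 18

|visual hull| = 18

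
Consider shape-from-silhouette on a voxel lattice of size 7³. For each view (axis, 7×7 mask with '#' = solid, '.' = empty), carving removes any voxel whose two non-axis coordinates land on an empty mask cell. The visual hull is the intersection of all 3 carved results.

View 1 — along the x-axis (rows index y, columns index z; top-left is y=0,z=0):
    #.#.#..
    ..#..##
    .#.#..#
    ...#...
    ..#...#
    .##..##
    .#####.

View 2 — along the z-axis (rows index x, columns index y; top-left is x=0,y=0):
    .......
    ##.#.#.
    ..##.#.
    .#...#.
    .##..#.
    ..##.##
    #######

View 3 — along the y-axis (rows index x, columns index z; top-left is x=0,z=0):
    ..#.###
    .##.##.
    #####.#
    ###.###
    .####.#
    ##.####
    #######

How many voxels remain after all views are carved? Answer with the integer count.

full grid |V| = 343
  1. axis=0 (YZ plane), |mask|=21  ⇒  voxels=147
  2. axis=2 (XY plane), |mask|=23  ⇒  voxels=70
  3. axis=1 (XZ plane), |mask|=38  ⇒  voxels=61

voxel count = 61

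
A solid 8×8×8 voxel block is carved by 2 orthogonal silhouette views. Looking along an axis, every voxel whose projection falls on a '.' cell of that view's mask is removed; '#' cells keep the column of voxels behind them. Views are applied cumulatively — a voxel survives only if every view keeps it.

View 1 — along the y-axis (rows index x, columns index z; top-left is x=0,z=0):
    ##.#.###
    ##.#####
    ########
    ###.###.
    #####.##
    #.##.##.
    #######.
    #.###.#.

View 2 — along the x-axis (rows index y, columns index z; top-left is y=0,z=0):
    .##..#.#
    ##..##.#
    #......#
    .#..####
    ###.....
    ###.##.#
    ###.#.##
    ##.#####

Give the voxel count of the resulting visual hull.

remaining voxels: 233

initial block: 8^3 = 512
after view 1 [y-axis, 51 of 64 cells solid] → remaining = 408
after view 2 [x-axis, 38 of 64 cells solid] → remaining = 233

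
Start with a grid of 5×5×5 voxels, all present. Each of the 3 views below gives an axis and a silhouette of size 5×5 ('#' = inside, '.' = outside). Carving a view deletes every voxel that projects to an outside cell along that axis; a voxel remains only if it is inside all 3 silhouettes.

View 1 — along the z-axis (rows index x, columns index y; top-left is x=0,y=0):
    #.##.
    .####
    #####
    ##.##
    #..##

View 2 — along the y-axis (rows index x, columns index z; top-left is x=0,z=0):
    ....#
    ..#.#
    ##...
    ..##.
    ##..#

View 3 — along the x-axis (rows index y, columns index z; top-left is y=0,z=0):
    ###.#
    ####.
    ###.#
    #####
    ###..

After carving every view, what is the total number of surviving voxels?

33 voxels

initial block: 5^3 = 125
step 1: project along z, AND mask (19/25) → |grid| = 95
step 2: project along y, AND mask (10/25) → |grid| = 38
step 3: project along x, AND mask (20/25) → |grid| = 33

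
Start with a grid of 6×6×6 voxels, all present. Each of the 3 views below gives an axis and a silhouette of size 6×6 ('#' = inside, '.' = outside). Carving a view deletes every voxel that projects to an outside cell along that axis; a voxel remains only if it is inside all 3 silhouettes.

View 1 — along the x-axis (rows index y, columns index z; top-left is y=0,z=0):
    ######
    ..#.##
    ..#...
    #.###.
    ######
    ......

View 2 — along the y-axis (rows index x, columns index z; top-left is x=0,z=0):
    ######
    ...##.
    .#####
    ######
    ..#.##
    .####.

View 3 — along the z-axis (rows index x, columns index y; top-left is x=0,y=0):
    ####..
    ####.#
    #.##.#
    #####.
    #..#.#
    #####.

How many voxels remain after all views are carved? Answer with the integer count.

before carving: 216 voxels (6×6×6)
carve view 1 (along x, YZ-mask fill 20/36): 120 voxels remain
carve view 2 (along y, XZ-mask fill 26/36): 90 voxels remain
carve view 3 (along z, XY-mask fill 26/36): 67 voxels remain

remaining voxels: 67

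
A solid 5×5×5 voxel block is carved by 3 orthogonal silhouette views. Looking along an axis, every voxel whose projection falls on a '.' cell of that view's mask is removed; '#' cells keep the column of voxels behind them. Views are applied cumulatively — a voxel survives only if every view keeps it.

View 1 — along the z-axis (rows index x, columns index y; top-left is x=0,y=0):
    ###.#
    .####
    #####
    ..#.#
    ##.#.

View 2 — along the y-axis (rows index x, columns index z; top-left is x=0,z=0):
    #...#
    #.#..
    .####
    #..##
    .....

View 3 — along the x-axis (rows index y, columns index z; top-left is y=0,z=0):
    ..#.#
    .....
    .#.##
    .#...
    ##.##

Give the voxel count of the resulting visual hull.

before carving: 125 voxels (5×5×5)
step 1: project along z, AND mask (18/25) → |grid| = 90
step 2: project along y, AND mask (11/25) → |grid| = 42
step 3: project along x, AND mask (10/25) → |grid| = 19

|visual hull| = 19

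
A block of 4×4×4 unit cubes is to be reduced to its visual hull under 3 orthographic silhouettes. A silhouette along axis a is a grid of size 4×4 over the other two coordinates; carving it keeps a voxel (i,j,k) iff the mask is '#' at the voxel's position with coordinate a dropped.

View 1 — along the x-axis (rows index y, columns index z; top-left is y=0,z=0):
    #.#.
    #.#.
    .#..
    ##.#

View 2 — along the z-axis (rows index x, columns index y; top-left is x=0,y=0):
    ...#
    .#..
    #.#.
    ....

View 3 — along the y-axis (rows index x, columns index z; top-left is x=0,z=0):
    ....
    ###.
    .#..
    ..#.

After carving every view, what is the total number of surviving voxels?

voxel count = 3

start: 4×4×4 = 64 voxels
  1. axis=0 (YZ plane), |mask|=8  ⇒  voxels=32
  2. axis=2 (XY plane), |mask|=4  ⇒  voxels=8
  3. axis=1 (XZ plane), |mask|=5  ⇒  voxels=3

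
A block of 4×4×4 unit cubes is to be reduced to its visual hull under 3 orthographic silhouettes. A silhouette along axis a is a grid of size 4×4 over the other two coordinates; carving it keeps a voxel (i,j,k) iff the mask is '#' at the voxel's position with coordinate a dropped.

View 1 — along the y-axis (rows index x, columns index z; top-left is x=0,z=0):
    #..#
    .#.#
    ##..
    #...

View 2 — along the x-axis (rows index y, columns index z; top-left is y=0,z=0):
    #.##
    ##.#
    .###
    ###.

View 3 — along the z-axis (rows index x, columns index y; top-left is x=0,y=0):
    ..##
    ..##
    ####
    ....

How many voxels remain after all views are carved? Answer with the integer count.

remaining voxels: 11

start: 4×4×4 = 64 voxels
[1] y-view keeps 7 columns → grid now 28
[2] x-view keeps 12 columns → grid now 21
[3] z-view keeps 8 columns → grid now 11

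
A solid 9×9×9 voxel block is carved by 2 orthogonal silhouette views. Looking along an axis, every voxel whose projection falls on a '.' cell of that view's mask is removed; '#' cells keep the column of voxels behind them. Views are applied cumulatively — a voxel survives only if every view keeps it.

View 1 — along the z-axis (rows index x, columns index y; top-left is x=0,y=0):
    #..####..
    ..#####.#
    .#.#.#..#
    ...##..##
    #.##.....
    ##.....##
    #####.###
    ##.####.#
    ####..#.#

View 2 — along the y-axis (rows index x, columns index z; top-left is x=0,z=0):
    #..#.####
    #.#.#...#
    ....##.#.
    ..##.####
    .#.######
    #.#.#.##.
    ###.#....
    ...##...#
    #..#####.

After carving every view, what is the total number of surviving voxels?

remaining voxels: 220

start: 9×9×9 = 729 voxels
step 1: project along z, AND mask (47/81) → |grid| = 423
step 2: project along y, AND mask (44/81) → |grid| = 220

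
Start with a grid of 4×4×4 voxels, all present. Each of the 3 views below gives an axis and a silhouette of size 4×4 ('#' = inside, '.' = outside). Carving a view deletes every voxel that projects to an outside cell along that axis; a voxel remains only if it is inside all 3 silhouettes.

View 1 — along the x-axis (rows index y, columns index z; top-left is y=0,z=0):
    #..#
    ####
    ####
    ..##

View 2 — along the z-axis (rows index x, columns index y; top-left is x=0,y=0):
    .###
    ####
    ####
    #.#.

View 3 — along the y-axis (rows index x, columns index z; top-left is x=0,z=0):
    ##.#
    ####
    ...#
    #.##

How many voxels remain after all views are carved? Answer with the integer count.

|visual hull| = 28

before carving: 64 voxels (4×4×4)
after view 1 [x-axis, 12 of 16 cells solid] → remaining = 48
after view 2 [z-axis, 13 of 16 cells solid] → remaining = 40
after view 3 [y-axis, 11 of 16 cells solid] → remaining = 28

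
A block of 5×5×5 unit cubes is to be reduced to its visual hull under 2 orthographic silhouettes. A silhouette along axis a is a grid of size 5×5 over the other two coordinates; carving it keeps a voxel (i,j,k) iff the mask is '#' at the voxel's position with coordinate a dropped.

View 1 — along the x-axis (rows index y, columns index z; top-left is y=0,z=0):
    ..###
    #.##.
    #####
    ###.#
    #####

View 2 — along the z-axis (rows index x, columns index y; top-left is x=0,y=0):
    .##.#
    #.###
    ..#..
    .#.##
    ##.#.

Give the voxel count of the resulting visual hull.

initial block: 5^3 = 125
  1. axis=0 (YZ plane), |mask|=20  ⇒  voxels=100
  2. axis=2 (XY plane), |mask|=14  ⇒  voxels=57

remaining voxels: 57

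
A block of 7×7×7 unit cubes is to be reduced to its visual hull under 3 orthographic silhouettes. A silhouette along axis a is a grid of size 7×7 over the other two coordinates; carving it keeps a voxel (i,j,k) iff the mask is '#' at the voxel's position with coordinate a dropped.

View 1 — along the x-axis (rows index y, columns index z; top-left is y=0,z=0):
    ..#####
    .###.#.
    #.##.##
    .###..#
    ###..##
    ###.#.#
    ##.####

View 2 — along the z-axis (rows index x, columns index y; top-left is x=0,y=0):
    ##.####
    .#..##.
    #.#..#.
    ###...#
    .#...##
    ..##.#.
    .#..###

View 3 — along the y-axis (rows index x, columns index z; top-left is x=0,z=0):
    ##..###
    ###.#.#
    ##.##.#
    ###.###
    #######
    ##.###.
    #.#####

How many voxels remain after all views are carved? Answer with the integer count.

start: 7×7×7 = 343 voxels
after view 1 [x-axis, 34 of 49 cells solid] → remaining = 238
after view 2 [z-axis, 26 of 49 cells solid] → remaining = 127
after view 3 [y-axis, 39 of 49 cells solid] → remaining = 96

|visual hull| = 96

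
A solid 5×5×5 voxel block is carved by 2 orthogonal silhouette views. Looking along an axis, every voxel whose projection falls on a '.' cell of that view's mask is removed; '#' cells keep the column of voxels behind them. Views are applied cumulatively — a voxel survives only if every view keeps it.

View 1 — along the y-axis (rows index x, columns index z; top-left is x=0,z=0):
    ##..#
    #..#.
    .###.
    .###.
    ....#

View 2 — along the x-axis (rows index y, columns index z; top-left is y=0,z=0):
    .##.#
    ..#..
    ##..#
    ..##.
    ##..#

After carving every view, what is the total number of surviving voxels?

full grid |V| = 125
  1. axis=1 (XZ plane), |mask|=12  ⇒  voxels=60
  2. axis=0 (YZ plane), |mask|=12  ⇒  voxels=28

voxel count = 28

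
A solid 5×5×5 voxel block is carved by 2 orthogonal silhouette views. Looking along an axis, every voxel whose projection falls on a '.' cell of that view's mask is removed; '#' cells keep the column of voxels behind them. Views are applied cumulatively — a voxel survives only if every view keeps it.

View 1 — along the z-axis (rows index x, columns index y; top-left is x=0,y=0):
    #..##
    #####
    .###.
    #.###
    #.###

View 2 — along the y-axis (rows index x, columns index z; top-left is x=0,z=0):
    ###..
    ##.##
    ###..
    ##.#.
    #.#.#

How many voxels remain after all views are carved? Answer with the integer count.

remaining voxels: 62

before carving: 125 voxels (5×5×5)
after view 1 [z-axis, 19 of 25 cells solid] → remaining = 95
after view 2 [y-axis, 16 of 25 cells solid] → remaining = 62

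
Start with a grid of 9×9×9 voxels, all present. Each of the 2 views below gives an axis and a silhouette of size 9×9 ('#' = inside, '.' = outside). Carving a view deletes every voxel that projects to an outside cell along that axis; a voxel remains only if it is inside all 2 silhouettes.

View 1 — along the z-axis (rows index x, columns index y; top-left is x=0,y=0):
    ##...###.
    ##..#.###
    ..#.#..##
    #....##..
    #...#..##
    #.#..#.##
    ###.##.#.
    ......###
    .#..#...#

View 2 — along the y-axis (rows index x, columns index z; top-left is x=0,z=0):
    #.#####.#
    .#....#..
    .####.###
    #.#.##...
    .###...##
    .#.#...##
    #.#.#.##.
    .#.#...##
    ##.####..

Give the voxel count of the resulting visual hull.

full grid |V| = 729
[1] z-view keeps 39 columns → grid now 351
[2] y-view keeps 44 columns → grid now 187

|visual hull| = 187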